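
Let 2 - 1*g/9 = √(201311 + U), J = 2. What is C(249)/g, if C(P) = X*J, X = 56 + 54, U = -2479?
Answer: -110/447363 - 3740*√43/447363 ≈ -0.055067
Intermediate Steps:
X = 110
g = 18 - 612*√43 (g = 18 - 9*√(201311 - 2479) = 18 - 612*√43 ≈ -3995.2)
C(P) = 220 (C(P) = 110*2 = 220)
C(249)/g = 220/(18 - 612*√43)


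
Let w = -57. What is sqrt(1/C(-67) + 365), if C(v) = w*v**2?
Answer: 2*sqrt(1330859427)/3819 ≈ 19.105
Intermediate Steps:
C(v) = -57*v**2
sqrt(1/C(-67) + 365) = sqrt(1/(-57*(-67)**2) + 365) = sqrt(1/(-57*4489) + 365) = sqrt(1/(-255873) + 365) = sqrt(-1/255873 + 365) = sqrt(93393644/255873) = 2*sqrt(1330859427)/3819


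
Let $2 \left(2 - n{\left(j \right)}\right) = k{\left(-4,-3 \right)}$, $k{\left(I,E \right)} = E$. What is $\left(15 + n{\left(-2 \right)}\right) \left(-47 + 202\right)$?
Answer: $\frac{5735}{2} \approx 2867.5$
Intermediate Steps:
$n{\left(j \right)} = \frac{7}{2}$ ($n{\left(j \right)} = 2 - - \frac{3}{2} = 2 + \frac{3}{2} = \frac{7}{2}$)
$\left(15 + n{\left(-2 \right)}\right) \left(-47 + 202\right) = \left(15 + \frac{7}{2}\right) \left(-47 + 202\right) = \frac{37}{2} \cdot 155 = \frac{5735}{2}$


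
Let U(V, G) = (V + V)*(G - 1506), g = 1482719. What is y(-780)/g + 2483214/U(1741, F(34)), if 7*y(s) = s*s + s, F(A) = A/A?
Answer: -1613513009133/3885027737395 ≈ -0.41532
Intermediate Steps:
F(A) = 1
U(V, G) = 2*V*(-1506 + G) (U(V, G) = (2*V)*(-1506 + G) = 2*V*(-1506 + G))
y(s) = s/7 + s²/7 (y(s) = (s*s + s)/7 = (s² + s)/7 = (s + s²)/7 = s/7 + s²/7)
y(-780)/g + 2483214/U(1741, F(34)) = ((⅐)*(-780)*(1 - 780))/1482719 + 2483214/((2*1741*(-1506 + 1))) = ((⅐)*(-780)*(-779))*(1/1482719) + 2483214/((2*1741*(-1505))) = (607620/7)*(1/1482719) + 2483214/(-5240410) = 607620/10379033 + 2483214*(-1/5240410) = 607620/10379033 - 1241607/2620205 = -1613513009133/3885027737395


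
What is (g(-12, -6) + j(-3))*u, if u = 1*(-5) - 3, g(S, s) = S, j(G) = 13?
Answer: -8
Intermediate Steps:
u = -8 (u = -5 - 3 = -8)
(g(-12, -6) + j(-3))*u = (-12 + 13)*(-8) = 1*(-8) = -8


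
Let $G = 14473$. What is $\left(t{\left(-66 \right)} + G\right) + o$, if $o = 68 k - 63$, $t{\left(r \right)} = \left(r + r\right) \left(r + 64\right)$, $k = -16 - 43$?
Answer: $10662$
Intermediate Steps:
$k = -59$
$t{\left(r \right)} = 2 r \left(64 + r\right)$
$o = -4075$ ($o = 68 \left(-59\right) - 63 = -4012 - 63 = -4075$)
$\left(t{\left(-66 \right)} + G\right) + o = \left(2 \left(-66\right) \left(64 - 66\right) + 14473\right) - 4075 = \left(2 \left(-66\right) \left(-2\right) + 14473\right) - 4075 = \left(264 + 14473\right) - 4075 = 14737 - 4075 = 10662$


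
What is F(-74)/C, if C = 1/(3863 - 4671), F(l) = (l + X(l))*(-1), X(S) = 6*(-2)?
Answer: -69488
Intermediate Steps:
X(S) = -12
F(l) = 12 - l (F(l) = (l - 12)*(-1) = (-12 + l)*(-1) = 12 - l)
C = -1/808 (C = 1/(-808) = -1/808 ≈ -0.0012376)
F(-74)/C = (12 - 1*(-74))/(-1/808) = (12 + 74)*(-808) = 86*(-808) = -69488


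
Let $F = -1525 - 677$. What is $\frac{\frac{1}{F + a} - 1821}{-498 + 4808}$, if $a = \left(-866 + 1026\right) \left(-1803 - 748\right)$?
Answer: $- \frac{747269203}{1768660220} \approx -0.42251$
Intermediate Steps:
$F = -2202$ ($F = -1525 - 677 = -2202$)
$a = -408160$ ($a = 160 \left(-2551\right) = -408160$)
$\frac{\frac{1}{F + a} - 1821}{-498 + 4808} = \frac{\frac{1}{-2202 - 408160} - 1821}{-498 + 4808} = \frac{\frac{1}{-410362} - 1821}{4310} = \left(- \frac{1}{410362} - 1821\right) \frac{1}{4310} = \left(- \frac{747269203}{410362}\right) \frac{1}{4310} = - \frac{747269203}{1768660220}$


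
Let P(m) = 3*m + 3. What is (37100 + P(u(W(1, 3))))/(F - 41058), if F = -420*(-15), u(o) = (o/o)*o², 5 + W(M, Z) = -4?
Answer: -18673/17379 ≈ -1.0745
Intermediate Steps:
W(M, Z) = -9 (W(M, Z) = -5 - 4 = -9)
u(o) = o² (u(o) = 1*o² = o²)
P(m) = 3 + 3*m
F = 6300
(37100 + P(u(W(1, 3))))/(F - 41058) = (37100 + (3 + 3*(-9)²))/(6300 - 41058) = (37100 + (3 + 3*81))/(-34758) = (37100 + (3 + 243))*(-1/34758) = (37100 + 246)*(-1/34758) = 37346*(-1/34758) = -18673/17379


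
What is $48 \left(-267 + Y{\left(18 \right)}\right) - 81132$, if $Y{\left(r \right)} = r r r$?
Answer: $185988$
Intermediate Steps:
$Y{\left(r \right)} = r^{3}$ ($Y{\left(r \right)} = r^{2} r = r^{3}$)
$48 \left(-267 + Y{\left(18 \right)}\right) - 81132 = 48 \left(-267 + 18^{3}\right) - 81132 = 48 \left(-267 + 5832\right) - 81132 = 48 \cdot 5565 - 81132 = 267120 - 81132 = 185988$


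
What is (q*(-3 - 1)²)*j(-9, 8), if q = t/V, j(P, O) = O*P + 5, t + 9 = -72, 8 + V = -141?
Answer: -86832/149 ≈ -582.76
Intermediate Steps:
V = -149 (V = -8 - 141 = -149)
t = -81 (t = -9 - 72 = -81)
j(P, O) = 5 + O*P
q = 81/149 (q = -81/(-149) = -81*(-1/149) = 81/149 ≈ 0.54362)
(q*(-3 - 1)²)*j(-9, 8) = (81*(-3 - 1)²/149)*(5 + 8*(-9)) = ((81/149)*(-4)²)*(5 - 72) = ((81/149)*16)*(-67) = (1296/149)*(-67) = -86832/149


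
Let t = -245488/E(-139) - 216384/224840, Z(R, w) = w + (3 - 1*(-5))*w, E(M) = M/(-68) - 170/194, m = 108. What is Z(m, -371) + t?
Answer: -6604540811867/30927545 ≈ -2.1355e+5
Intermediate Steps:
E(M) = -85/97 - M/68 (E(M) = M*(-1/68) - 170*1/194 = -M/68 - 85/97 = -85/97 - M/68)
Z(R, w) = 9*w (Z(R, w) = w + (3 + 5)*w = w + 8*w = 9*w)
t = -6501273739112/30927545 (t = -245488/(-85/97 - 1/68*(-139)) - 216384/224840 = -245488/(-85/97 + 139/68) - 216384*1/224840 = -245488/7703/6596 - 3864/4015 = -245488*6596/7703 - 3864/4015 = -1619238848/7703 - 3864/4015 = -6501273739112/30927545 ≈ -2.1021e+5)
Z(m, -371) + t = 9*(-371) - 6501273739112/30927545 = -3339 - 6501273739112/30927545 = -6604540811867/30927545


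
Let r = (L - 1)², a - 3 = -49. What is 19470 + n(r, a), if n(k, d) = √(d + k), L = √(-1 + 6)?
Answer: 19470 + √(-46 + (1 - √5)²) ≈ 19470.0 + 6.6687*I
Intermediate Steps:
L = √5 ≈ 2.2361
a = -46 (a = 3 - 49 = -46)
r = (-1 + √5)² (r = (√5 - 1)² = (-1 + √5)² ≈ 1.5279)
19470 + n(r, a) = 19470 + √(-46 + (1 - √5)²)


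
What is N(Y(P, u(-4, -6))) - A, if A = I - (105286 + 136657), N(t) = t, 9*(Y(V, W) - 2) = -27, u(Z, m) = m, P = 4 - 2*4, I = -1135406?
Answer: 1377348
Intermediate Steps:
P = -4 (P = 4 - 8 = -4)
Y(V, W) = -1 (Y(V, W) = 2 + (⅑)*(-27) = 2 - 3 = -1)
A = -1377349 (A = -1135406 - (105286 + 136657) = -1135406 - 1*241943 = -1135406 - 241943 = -1377349)
N(Y(P, u(-4, -6))) - A = -1 - 1*(-1377349) = -1 + 1377349 = 1377348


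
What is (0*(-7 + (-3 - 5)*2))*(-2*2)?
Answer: 0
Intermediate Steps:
(0*(-7 + (-3 - 5)*2))*(-2*2) = (0*(-7 - 8*2))*(-4) = (0*(-7 - 16))*(-4) = (0*(-23))*(-4) = 0*(-4) = 0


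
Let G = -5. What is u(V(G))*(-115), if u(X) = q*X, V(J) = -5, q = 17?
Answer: 9775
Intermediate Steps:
u(X) = 17*X
u(V(G))*(-115) = (17*(-5))*(-115) = -85*(-115) = 9775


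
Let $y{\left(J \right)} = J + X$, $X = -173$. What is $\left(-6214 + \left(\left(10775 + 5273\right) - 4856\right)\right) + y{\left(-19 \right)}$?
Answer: $4786$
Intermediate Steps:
$y{\left(J \right)} = -173 + J$ ($y{\left(J \right)} = J - 173 = -173 + J$)
$\left(-6214 + \left(\left(10775 + 5273\right) - 4856\right)\right) + y{\left(-19 \right)} = \left(-6214 + \left(\left(10775 + 5273\right) - 4856\right)\right) - 192 = \left(-6214 + \left(16048 - 4856\right)\right) - 192 = \left(-6214 + 11192\right) - 192 = 4978 - 192 = 4786$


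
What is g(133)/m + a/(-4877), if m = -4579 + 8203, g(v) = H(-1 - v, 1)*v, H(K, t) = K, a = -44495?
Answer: 37165993/8837124 ≈ 4.2057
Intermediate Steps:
g(v) = v*(-1 - v) (g(v) = (-1 - v)*v = v*(-1 - v))
m = 3624
g(133)/m + a/(-4877) = -1*133*(1 + 133)/3624 - 44495/(-4877) = -1*133*134*(1/3624) - 44495*(-1/4877) = -17822*1/3624 + 44495/4877 = -8911/1812 + 44495/4877 = 37165993/8837124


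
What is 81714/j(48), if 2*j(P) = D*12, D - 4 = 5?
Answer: 13619/9 ≈ 1513.2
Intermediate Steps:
D = 9 (D = 4 + 5 = 9)
j(P) = 54 (j(P) = (9*12)/2 = (½)*108 = 54)
81714/j(48) = 81714/54 = 81714*(1/54) = 13619/9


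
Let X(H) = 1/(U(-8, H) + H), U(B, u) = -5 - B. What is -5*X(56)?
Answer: -5/59 ≈ -0.084746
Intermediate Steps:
X(H) = 1/(3 + H) (X(H) = 1/((-5 - 1*(-8)) + H) = 1/((-5 + 8) + H) = 1/(3 + H))
-5*X(56) = -5/(3 + 56) = -5/59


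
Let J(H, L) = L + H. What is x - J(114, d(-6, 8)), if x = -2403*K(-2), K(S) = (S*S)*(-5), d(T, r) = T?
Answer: 47952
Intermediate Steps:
K(S) = -5*S² (K(S) = S²*(-5) = -5*S²)
J(H, L) = H + L
x = 48060 (x = -(-12015)*(-2)² = -(-12015)*4 = -2403*(-20) = 48060)
x - J(114, d(-6, 8)) = 48060 - (114 - 6) = 48060 - 1*108 = 48060 - 108 = 47952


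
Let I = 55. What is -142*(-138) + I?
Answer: 19651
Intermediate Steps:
-142*(-138) + I = -142*(-138) + 55 = 19596 + 55 = 19651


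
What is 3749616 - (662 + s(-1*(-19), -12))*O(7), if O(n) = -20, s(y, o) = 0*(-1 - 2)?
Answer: 3762856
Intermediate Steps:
s(y, o) = 0 (s(y, o) = 0*(-3) = 0)
3749616 - (662 + s(-1*(-19), -12))*O(7) = 3749616 - (662 + 0)*(-20) = 3749616 - 662*(-20) = 3749616 - 1*(-13240) = 3749616 + 13240 = 3762856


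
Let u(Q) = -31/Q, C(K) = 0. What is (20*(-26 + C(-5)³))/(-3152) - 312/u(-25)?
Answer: -3071185/12214 ≈ -251.45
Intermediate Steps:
(20*(-26 + C(-5)³))/(-3152) - 312/u(-25) = (20*(-26 + 0³))/(-3152) - 312/((-31/(-25))) = (20*(-26 + 0))*(-1/3152) - 312/((-31*(-1/25))) = (20*(-26))*(-1/3152) - 312/31/25 = -520*(-1/3152) - 312*25/31 = 65/394 - 7800/31 = -3071185/12214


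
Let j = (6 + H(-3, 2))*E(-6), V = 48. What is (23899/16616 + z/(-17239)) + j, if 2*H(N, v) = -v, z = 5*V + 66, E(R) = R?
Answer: -8186386355/286443224 ≈ -28.579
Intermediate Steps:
z = 306 (z = 5*48 + 66 = 240 + 66 = 306)
H(N, v) = -v/2 (H(N, v) = (-v)/2 = -v/2)
j = -30 (j = (6 - ½*2)*(-6) = (6 - 1)*(-6) = 5*(-6) = -30)
(23899/16616 + z/(-17239)) + j = (23899/16616 + 306/(-17239)) - 30 = (23899*(1/16616) + 306*(-1/17239)) - 30 = (23899/16616 - 306/17239) - 30 = 406910365/286443224 - 30 = -8186386355/286443224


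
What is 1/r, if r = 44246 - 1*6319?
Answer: 1/37927 ≈ 2.6366e-5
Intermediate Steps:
r = 37927 (r = 44246 - 6319 = 37927)
1/r = 1/37927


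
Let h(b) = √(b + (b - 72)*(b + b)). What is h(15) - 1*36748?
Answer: -36748 + I*√1695 ≈ -36748.0 + 41.17*I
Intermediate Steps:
h(b) = √(b + 2*b*(-72 + b)) (h(b) = √(b + (-72 + b)*(2*b)) = √(b + 2*b*(-72 + b)))
h(15) - 1*36748 = √(15*(-143 + 2*15)) - 1*36748 = √(15*(-143 + 30)) - 36748 = √(15*(-113)) - 36748 = √(-1695) - 36748 = I*√1695 - 36748 = -36748 + I*√1695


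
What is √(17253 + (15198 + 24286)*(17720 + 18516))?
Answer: 7*√29199173 ≈ 37825.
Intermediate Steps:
√(17253 + (15198 + 24286)*(17720 + 18516)) = √(17253 + 39484*36236) = √(17253 + 1430742224) = √1430759477 = 7*√29199173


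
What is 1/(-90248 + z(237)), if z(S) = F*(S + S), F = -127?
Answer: -1/150446 ≈ -6.6469e-6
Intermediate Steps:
z(S) = -254*S (z(S) = -127*(S + S) = -254*S)
1/(-90248 + z(237)) = 1/(-90248 - 254*237) = 1/(-90248 - 60198) = 1/(-150446) = -1/150446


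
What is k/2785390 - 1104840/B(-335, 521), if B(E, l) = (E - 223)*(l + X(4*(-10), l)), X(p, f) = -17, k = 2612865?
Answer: 9488828/1949773 ≈ 4.8666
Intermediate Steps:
B(E, l) = (-223 + E)*(-17 + l) (B(E, l) = (E - 223)*(l - 17) = (-223 + E)*(-17 + l))
k/2785390 - 1104840/B(-335, 521) = 2612865/2785390 - 1104840/(3791 - 223*521 - 17*(-335) - 335*521) = 2612865*(1/2785390) - 1104840/(3791 - 116183 + 5695 - 174535) = 522573/557078 - 1104840/(-281232) = 522573/557078 - 1104840*(-1/281232) = 522573/557078 + 55/14 = 9488828/1949773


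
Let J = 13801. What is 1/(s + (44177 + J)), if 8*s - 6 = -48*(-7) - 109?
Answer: 8/464057 ≈ 1.7239e-5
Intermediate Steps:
s = 233/8 (s = 3/4 + (-48*(-7) - 109)/8 = 3/4 + (336 - 109)/8 = 3/4 + (1/8)*227 = 3/4 + 227/8 = 233/8 ≈ 29.125)
1/(s + (44177 + J)) = 1/(233/8 + (44177 + 13801)) = 1/(233/8 + 57978) = 1/(464057/8) = 8/464057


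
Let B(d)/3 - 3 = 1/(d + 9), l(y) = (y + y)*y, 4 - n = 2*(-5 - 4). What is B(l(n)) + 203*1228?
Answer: 243559264/977 ≈ 2.4929e+5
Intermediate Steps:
n = 22 (n = 4 - 2*(-5 - 4) = 4 - 2*(-9) = 4 - 1*(-18) = 4 + 18 = 22)
l(y) = 2*y**2 (l(y) = (2*y)*y = 2*y**2)
B(d) = 9 + 3/(9 + d) (B(d) = 9 + 3/(d + 9) = 9 + 3/(9 + d))
B(l(n)) + 203*1228 = 3*(28 + 3*(2*22**2))/(9 + 2*22**2) + 203*1228 = 3*(28 + 3*(2*484))/(9 + 2*484) + 249284 = 3*(28 + 3*968)/(9 + 968) + 249284 = 3*(28 + 2904)/977 + 249284 = 3*(1/977)*2932 + 249284 = 8796/977 + 249284 = 243559264/977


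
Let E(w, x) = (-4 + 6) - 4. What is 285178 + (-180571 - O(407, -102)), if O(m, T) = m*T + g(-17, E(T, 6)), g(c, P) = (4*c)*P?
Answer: 145985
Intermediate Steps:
E(w, x) = -2 (E(w, x) = 2 - 4 = -2)
g(c, P) = 4*P*c
O(m, T) = 136 + T*m (O(m, T) = m*T + 4*(-2)*(-17) = T*m + 136 = 136 + T*m)
285178 + (-180571 - O(407, -102)) = 285178 + (-180571 - (136 - 102*407)) = 285178 + (-180571 - (136 - 41514)) = 285178 + (-180571 - 1*(-41378)) = 285178 + (-180571 + 41378) = 285178 - 139193 = 145985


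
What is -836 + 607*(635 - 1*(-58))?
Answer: 419815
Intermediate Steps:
-836 + 607*(635 - 1*(-58)) = -836 + 607*(635 + 58) = -836 + 607*693 = -836 + 420651 = 419815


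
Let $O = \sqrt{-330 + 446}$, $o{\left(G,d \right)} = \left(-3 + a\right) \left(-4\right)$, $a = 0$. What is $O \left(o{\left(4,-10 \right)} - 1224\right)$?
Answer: $- 2424 \sqrt{29} \approx -13054.0$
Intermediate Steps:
$o{\left(G,d \right)} = 12$ ($o{\left(G,d \right)} = \left(-3 + 0\right) \left(-4\right) = \left(-3\right) \left(-4\right) = 12$)
$O = 2 \sqrt{29}$ ($O = \sqrt{116} = 2 \sqrt{29} \approx 10.77$)
$O \left(o{\left(4,-10 \right)} - 1224\right) = 2 \sqrt{29} \left(12 - 1224\right) = 2 \sqrt{29} \left(-1212\right) = - 2424 \sqrt{29}$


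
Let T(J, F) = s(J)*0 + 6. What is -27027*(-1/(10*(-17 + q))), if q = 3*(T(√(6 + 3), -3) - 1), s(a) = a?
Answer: -27027/20 ≈ -1351.3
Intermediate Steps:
T(J, F) = 6 (T(J, F) = J*0 + 6 = 0 + 6 = 6)
q = 15 (q = 3*(6 - 1) = 3*5 = 15)
-27027*(-1/(10*(-17 + q))) = -27027*(-1/(10*(-17 + 15))) = -27027/((-10*(-2))) = -27027/20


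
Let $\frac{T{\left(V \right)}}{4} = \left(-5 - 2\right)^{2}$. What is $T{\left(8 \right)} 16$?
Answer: $3136$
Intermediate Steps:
$T{\left(V \right)} = 196$ ($T{\left(V \right)} = 4 \left(-5 - 2\right)^{2} = 4 \left(-7\right)^{2} = 4 \cdot 49 = 196$)
$T{\left(8 \right)} 16 = 196 \cdot 16 = 3136$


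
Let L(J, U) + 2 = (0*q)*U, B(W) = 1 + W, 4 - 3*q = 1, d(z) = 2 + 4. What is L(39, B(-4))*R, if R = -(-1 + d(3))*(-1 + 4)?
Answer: 30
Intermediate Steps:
d(z) = 6
q = 1 (q = 4/3 - ⅓*1 = 4/3 - ⅓ = 1)
L(J, U) = -2 (L(J, U) = -2 + (0*1)*U = -2 + 0*U = -2 + 0 = -2)
R = -15 (R = -(-1 + 6)*(-1 + 4) = -5*3 = -1*15 = -15)
L(39, B(-4))*R = -2*(-15) = 30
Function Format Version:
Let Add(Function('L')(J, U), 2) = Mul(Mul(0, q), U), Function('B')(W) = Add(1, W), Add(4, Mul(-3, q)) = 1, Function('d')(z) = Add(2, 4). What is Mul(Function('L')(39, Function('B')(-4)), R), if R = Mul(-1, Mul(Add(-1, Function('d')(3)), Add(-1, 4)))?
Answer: 30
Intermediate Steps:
Function('d')(z) = 6
q = 1 (q = Add(Rational(4, 3), Mul(Rational(-1, 3), 1)) = Add(Rational(4, 3), Rational(-1, 3)) = 1)
Function('L')(J, U) = -2 (Function('L')(J, U) = Add(-2, Mul(Mul(0, 1), U)) = Add(-2, Mul(0, U)) = Add(-2, 0) = -2)
R = -15 (R = Mul(-1, Mul(Add(-1, 6), Add(-1, 4))) = Mul(-1, Mul(5, 3)) = Mul(-1, 15) = -15)
Mul(Function('L')(39, Function('B')(-4)), R) = Mul(-2, -15) = 30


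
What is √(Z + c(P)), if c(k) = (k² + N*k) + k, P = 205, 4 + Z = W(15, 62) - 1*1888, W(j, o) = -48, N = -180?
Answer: √3390 ≈ 58.224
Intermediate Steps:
Z = -1940 (Z = -4 + (-48 - 1*1888) = -4 + (-48 - 1888) = -4 - 1936 = -1940)
c(k) = k² - 179*k (c(k) = (k² - 180*k) + k = k² - 179*k)
√(Z + c(P)) = √(-1940 + 205*(-179 + 205)) = √(-1940 + 205*26) = √(-1940 + 5330) = √3390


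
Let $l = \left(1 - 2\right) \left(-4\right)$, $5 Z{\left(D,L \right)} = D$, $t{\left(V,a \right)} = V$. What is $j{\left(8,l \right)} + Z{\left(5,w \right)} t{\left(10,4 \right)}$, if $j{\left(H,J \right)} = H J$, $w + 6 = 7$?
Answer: $42$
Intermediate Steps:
$w = 1$ ($w = -6 + 7 = 1$)
$Z{\left(D,L \right)} = \frac{D}{5}$
$l = 4$ ($l = \left(-1\right) \left(-4\right) = 4$)
$j{\left(8,l \right)} + Z{\left(5,w \right)} t{\left(10,4 \right)} = 8 \cdot 4 + \frac{1}{5} \cdot 5 \cdot 10 = 32 + 1 \cdot 10 = 32 + 10 = 42$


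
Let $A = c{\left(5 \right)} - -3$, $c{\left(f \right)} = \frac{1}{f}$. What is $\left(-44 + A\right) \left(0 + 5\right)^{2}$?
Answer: $-1020$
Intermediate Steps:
$A = \frac{16}{5}$ ($A = \frac{1}{5} - -3 = \frac{1}{5} + 3 = \frac{16}{5} \approx 3.2$)
$\left(-44 + A\right) \left(0 + 5\right)^{2} = \left(-44 + \frac{16}{5}\right) \left(0 + 5\right)^{2} = - \frac{204 \cdot 5^{2}}{5} = \left(- \frac{204}{5}\right) 25 = -1020$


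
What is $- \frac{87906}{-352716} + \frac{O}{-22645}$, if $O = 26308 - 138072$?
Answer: $\frac{75845389}{14628670} \approx 5.1847$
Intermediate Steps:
$O = -111764$ ($O = 26308 - 138072 = -111764$)
$- \frac{87906}{-352716} + \frac{O}{-22645} = - \frac{87906}{-352716} - \frac{111764}{-22645} = \left(-87906\right) \left(- \frac{1}{352716}\right) - - \frac{111764}{22645} = \frac{161}{646} + \frac{111764}{22645} = \frac{75845389}{14628670}$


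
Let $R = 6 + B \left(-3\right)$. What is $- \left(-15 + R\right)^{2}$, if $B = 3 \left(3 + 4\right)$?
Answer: $-5184$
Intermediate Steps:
$B = 21$ ($B = 3 \cdot 7 = 21$)
$R = -57$ ($R = 6 + 21 \left(-3\right) = 6 - 63 = -57$)
$- \left(-15 + R\right)^{2} = - \left(-15 - 57\right)^{2} = - \left(-72\right)^{2} = \left(-1\right) 5184 = -5184$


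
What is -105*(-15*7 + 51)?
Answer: 5670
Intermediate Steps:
-105*(-15*7 + 51) = -105*(-105 + 51) = -105*(-54) = 5670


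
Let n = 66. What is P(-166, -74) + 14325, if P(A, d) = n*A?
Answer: 3369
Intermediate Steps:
P(A, d) = 66*A
P(-166, -74) + 14325 = 66*(-166) + 14325 = -10956 + 14325 = 3369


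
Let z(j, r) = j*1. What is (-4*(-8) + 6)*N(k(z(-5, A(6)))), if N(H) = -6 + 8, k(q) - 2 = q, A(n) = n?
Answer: 76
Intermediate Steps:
z(j, r) = j
k(q) = 2 + q
N(H) = 2
(-4*(-8) + 6)*N(k(z(-5, A(6)))) = (-4*(-8) + 6)*2 = (32 + 6)*2 = 38*2 = 76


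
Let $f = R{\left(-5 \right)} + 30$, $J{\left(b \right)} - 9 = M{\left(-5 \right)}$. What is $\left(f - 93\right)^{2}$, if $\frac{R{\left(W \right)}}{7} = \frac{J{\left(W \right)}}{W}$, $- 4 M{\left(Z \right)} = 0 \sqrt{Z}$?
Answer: $\frac{142884}{25} \approx 5715.4$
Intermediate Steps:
$M{\left(Z \right)} = 0$ ($M{\left(Z \right)} = - \frac{0 \sqrt{Z}}{4} = \left(- \frac{1}{4}\right) 0 = 0$)
$J{\left(b \right)} = 9$ ($J{\left(b \right)} = 9 + 0 = 9$)
$R{\left(W \right)} = \frac{63}{W}$ ($R{\left(W \right)} = 7 \frac{9}{W} = \frac{63}{W}$)
$f = \frac{87}{5}$ ($f = \frac{63}{-5} + 30 = 63 \left(- \frac{1}{5}\right) + 30 = - \frac{63}{5} + 30 = \frac{87}{5} \approx 17.4$)
$\left(f - 93\right)^{2} = \left(\frac{87}{5} - 93\right)^{2} = \left(- \frac{378}{5}\right)^{2} = \frac{142884}{25}$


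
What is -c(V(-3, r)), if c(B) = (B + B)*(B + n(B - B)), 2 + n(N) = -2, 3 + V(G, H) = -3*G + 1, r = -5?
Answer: -42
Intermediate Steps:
V(G, H) = -2 - 3*G (V(G, H) = -3 + (-3*G + 1) = -3 + (1 - 3*G) = -2 - 3*G)
n(N) = -4 (n(N) = -2 - 2 = -4)
c(B) = 2*B*(-4 + B) (c(B) = (B + B)*(B - 4) = (2*B)*(-4 + B) = 2*B*(-4 + B))
-c(V(-3, r)) = -2*(-2 - 3*(-3))*(-4 + (-2 - 3*(-3))) = -2*(-2 + 9)*(-4 + (-2 + 9)) = -2*7*(-4 + 7) = -2*7*3 = -1*42 = -42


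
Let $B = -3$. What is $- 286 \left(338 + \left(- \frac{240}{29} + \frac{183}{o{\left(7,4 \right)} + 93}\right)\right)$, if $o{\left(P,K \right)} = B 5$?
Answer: $- \frac{2754191}{29} \approx -94972.0$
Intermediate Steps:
$o{\left(P,K \right)} = -15$ ($o{\left(P,K \right)} = \left(-3\right) 5 = -15$)
$- 286 \left(338 + \left(- \frac{240}{29} + \frac{183}{o{\left(7,4 \right)} + 93}\right)\right) = - 286 \left(338 + \left(- \frac{240}{29} + \frac{183}{-15 + 93}\right)\right) = - 286 \left(338 + \left(\left(-240\right) \frac{1}{29} + \frac{183}{78}\right)\right) = - 286 \left(338 + \left(- \frac{240}{29} + 183 \cdot \frac{1}{78}\right)\right) = - 286 \left(338 + \left(- \frac{240}{29} + \frac{61}{26}\right)\right) = - 286 \left(338 - \frac{4471}{754}\right) = \left(-286\right) \frac{250381}{754} = - \frac{2754191}{29}$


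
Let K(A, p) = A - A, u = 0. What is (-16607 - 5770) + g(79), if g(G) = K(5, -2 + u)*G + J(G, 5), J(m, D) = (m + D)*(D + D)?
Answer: -21537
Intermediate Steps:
J(m, D) = 2*D*(D + m) (J(m, D) = (D + m)*(2*D) = 2*D*(D + m))
K(A, p) = 0
g(G) = 50 + 10*G (g(G) = 0*G + 2*5*(5 + G) = 0 + (50 + 10*G) = 50 + 10*G)
(-16607 - 5770) + g(79) = (-16607 - 5770) + (50 + 10*79) = -22377 + (50 + 790) = -22377 + 840 = -21537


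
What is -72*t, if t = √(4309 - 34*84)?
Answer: -72*√1453 ≈ -2744.5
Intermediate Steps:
t = √1453 (t = √(4309 - 2856) = √1453 ≈ 38.118)
-72*t = -72*√1453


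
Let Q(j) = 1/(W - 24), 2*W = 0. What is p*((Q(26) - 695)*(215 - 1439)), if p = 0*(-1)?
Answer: 0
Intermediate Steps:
W = 0 (W = (½)*0 = 0)
Q(j) = -1/24 (Q(j) = 1/(0 - 24) = 1/(-24) = -1/24)
p = 0
p*((Q(26) - 695)*(215 - 1439)) = 0*((-1/24 - 695)*(215 - 1439)) = 0*(-16681/24*(-1224)) = 0*850731 = 0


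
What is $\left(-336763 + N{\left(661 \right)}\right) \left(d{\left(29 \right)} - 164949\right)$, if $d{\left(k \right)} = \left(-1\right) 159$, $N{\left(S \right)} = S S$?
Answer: $-16536887064$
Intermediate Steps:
$N{\left(S \right)} = S^{2}$
$d{\left(k \right)} = -159$
$\left(-336763 + N{\left(661 \right)}\right) \left(d{\left(29 \right)} - 164949\right) = \left(-336763 + 661^{2}\right) \left(-159 - 164949\right) = \left(-336763 + 436921\right) \left(-165108\right) = 100158 \left(-165108\right) = -16536887064$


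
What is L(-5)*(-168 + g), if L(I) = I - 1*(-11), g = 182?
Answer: 84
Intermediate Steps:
L(I) = 11 + I (L(I) = I + 11 = 11 + I)
L(-5)*(-168 + g) = (11 - 5)*(-168 + 182) = 6*14 = 84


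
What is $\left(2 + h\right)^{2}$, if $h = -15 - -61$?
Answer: $2304$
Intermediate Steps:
$h = 46$ ($h = -15 + 61 = 46$)
$\left(2 + h\right)^{2} = \left(2 + 46\right)^{2} = 48^{2} = 2304$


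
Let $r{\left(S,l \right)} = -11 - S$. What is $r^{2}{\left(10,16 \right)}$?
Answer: $441$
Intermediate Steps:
$r^{2}{\left(10,16 \right)} = \left(-11 - 10\right)^{2} = \left(-21\right)^{2} = 441$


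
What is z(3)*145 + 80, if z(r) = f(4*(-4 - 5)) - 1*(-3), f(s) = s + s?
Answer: -9925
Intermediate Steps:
f(s) = 2*s
z(r) = -69 (z(r) = 2*(4*(-4 - 5)) - 1*(-3) = 2*(4*(-9)) + 3 = 2*(-36) + 3 = -72 + 3 = -69)
z(3)*145 + 80 = -69*145 + 80 = -10005 + 80 = -9925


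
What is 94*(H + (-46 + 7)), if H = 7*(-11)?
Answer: -10904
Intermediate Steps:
H = -77
94*(H + (-46 + 7)) = 94*(-77 + (-46 + 7)) = 94*(-77 - 39) = 94*(-116) = -10904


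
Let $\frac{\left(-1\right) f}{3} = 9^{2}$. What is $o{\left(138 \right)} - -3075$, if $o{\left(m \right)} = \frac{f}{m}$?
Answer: $\frac{141369}{46} \approx 3073.2$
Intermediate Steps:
$f = -243$ ($f = - 3 \cdot 9^{2} = \left(-3\right) 81 = -243$)
$o{\left(m \right)} = - \frac{243}{m}$
$o{\left(138 \right)} - -3075 = - \frac{243}{138} - -3075 = \left(-243\right) \frac{1}{138} + 3075 = - \frac{81}{46} + 3075 = \frac{141369}{46}$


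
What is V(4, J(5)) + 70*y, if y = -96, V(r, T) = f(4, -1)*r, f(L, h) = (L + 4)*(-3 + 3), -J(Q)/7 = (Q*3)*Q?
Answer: -6720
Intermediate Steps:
J(Q) = -21*Q² (J(Q) = -7*Q*3*Q = -7*3*Q*Q = -21*Q²)
f(L, h) = 0 (f(L, h) = (4 + L)*0 = 0)
V(r, T) = 0 (V(r, T) = 0*r = 0)
V(4, J(5)) + 70*y = 0 + 70*(-96) = 0 - 6720 = -6720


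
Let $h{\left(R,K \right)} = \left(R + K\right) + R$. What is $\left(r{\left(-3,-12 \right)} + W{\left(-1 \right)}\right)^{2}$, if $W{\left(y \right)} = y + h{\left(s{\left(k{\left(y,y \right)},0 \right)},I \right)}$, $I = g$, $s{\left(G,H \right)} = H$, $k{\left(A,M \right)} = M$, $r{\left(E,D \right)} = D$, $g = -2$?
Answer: $225$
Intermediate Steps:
$I = -2$
$h{\left(R,K \right)} = K + 2 R$ ($h{\left(R,K \right)} = \left(K + R\right) + R = K + 2 R$)
$W{\left(y \right)} = -2 + y$ ($W{\left(y \right)} = y + \left(-2 + 2 \cdot 0\right) = y + \left(-2 + 0\right) = y - 2 = -2 + y$)
$\left(r{\left(-3,-12 \right)} + W{\left(-1 \right)}\right)^{2} = \left(-12 - 3\right)^{2} = \left(-15\right)^{2} = 225$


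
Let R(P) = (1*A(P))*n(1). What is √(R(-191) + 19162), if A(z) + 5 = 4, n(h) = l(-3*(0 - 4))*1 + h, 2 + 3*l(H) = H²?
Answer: √172023/3 ≈ 138.25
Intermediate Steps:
l(H) = -⅔ + H²/3
n(h) = 142/3 + h (n(h) = (-⅔ + (-3*(0 - 4))²/3)*1 + h = (-⅔ + (-3*(-4))²/3)*1 + h = (-⅔ + (⅓)*12²)*1 + h = (-⅔ + (⅓)*144)*1 + h = (-⅔ + 48)*1 + h = (142/3)*1 + h = 142/3 + h)
A(z) = -1 (A(z) = -5 + 4 = -1)
R(P) = -145/3 (R(P) = (1*(-1))*(142/3 + 1) = -1*145/3 = -145/3)
√(R(-191) + 19162) = √(-145/3 + 19162) = √(57341/3) = √172023/3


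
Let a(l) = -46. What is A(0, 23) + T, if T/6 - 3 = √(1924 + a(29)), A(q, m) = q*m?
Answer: 18 + 6*√1878 ≈ 278.02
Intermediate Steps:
A(q, m) = m*q
T = 18 + 6*√1878 (T = 18 + 6*√(1924 - 46) = 18 + 6*√1878 ≈ 278.02)
A(0, 23) + T = 23*0 + (18 + 6*√1878) = 0 + (18 + 6*√1878) = 18 + 6*√1878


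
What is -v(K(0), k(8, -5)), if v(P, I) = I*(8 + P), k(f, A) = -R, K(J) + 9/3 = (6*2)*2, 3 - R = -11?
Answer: 406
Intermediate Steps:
R = 14 (R = 3 - 1*(-11) = 3 + 11 = 14)
K(J) = 21 (K(J) = -3 + (6*2)*2 = -3 + 12*2 = -3 + 24 = 21)
k(f, A) = -14 (k(f, A) = -1*14 = -14)
-v(K(0), k(8, -5)) = -(-14)*(8 + 21) = -(-14)*29 = -1*(-406) = 406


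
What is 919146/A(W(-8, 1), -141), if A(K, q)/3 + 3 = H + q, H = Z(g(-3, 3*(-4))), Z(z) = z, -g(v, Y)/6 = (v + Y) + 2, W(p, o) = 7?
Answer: -153191/33 ≈ -4642.1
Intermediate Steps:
g(v, Y) = -12 - 6*Y - 6*v (g(v, Y) = -6*((v + Y) + 2) = -6*((Y + v) + 2) = -6*(2 + Y + v) = -12 - 6*Y - 6*v)
H = 78 (H = -12 - 18*(-4) - 6*(-3) = -12 - 6*(-12) + 18 = -12 + 72 + 18 = 78)
A(K, q) = 225 + 3*q (A(K, q) = -9 + 3*(78 + q) = -9 + (234 + 3*q) = 225 + 3*q)
919146/A(W(-8, 1), -141) = 919146/(225 + 3*(-141)) = 919146/(225 - 423) = 919146/(-198) = 919146*(-1/198) = -153191/33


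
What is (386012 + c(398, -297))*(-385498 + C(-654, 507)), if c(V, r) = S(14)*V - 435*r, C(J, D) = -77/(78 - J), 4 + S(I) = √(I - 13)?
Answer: -145046559481969/732 ≈ -1.9815e+11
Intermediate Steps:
S(I) = -4 + √(-13 + I) (S(I) = -4 + √(I - 13) = -4 + √(-13 + I))
c(V, r) = -435*r - 3*V (c(V, r) = (-4 + √(-13 + 14))*V - 435*r = (-4 + √1)*V - 435*r = (-4 + 1)*V - 435*r = -3*V - 435*r = -435*r - 3*V)
(386012 + c(398, -297))*(-385498 + C(-654, 507)) = (386012 + (-435*(-297) - 3*398))*(-385498 + 77/(-78 - 654)) = (386012 + (129195 - 1194))*(-385498 + 77/(-732)) = (386012 + 128001)*(-385498 + 77*(-1/732)) = 514013*(-385498 - 77/732) = 514013*(-282184613/732) = -145046559481969/732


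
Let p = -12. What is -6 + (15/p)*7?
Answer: -59/4 ≈ -14.750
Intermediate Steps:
-6 + (15/p)*7 = -6 + (15/(-12))*7 = -6 + (15*(-1/12))*7 = -6 - 5/4*7 = -6 - 35/4 = -59/4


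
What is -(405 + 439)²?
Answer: -712336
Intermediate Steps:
-(405 + 439)² = -1*844² = -1*712336 = -712336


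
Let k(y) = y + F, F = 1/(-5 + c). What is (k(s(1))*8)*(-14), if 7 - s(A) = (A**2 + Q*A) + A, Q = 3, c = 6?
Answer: -336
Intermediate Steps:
s(A) = 7 - A**2 - 4*A (s(A) = 7 - ((A**2 + 3*A) + A) = 7 - (A**2 + 4*A) = 7 + (-A**2 - 4*A) = 7 - A**2 - 4*A)
F = 1 (F = 1/(-5 + 6) = 1/1 = 1)
k(y) = 1 + y (k(y) = y + 1 = 1 + y)
(k(s(1))*8)*(-14) = ((1 + (7 - 1*1**2 - 4*1))*8)*(-14) = ((1 + (7 - 1*1 - 4))*8)*(-14) = ((1 + (7 - 1 - 4))*8)*(-14) = ((1 + 2)*8)*(-14) = (3*8)*(-14) = 24*(-14) = -336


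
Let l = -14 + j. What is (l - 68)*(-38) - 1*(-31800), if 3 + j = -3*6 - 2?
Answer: 35790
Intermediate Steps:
j = -23 (j = -3 + (-3*6 - 2) = -3 + (-18 - 2) = -3 - 20 = -23)
l = -37 (l = -14 - 23 = -37)
(l - 68)*(-38) - 1*(-31800) = (-37 - 68)*(-38) - 1*(-31800) = -105*(-38) + 31800 = 3990 + 31800 = 35790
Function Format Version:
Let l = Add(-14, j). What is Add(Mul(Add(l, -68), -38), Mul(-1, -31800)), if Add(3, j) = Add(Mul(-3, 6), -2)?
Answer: 35790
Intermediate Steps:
j = -23 (j = Add(-3, Add(Mul(-3, 6), -2)) = Add(-3, Add(-18, -2)) = Add(-3, -20) = -23)
l = -37 (l = Add(-14, -23) = -37)
Add(Mul(Add(l, -68), -38), Mul(-1, -31800)) = Add(Mul(Add(-37, -68), -38), Mul(-1, -31800)) = Add(Mul(-105, -38), 31800) = Add(3990, 31800) = 35790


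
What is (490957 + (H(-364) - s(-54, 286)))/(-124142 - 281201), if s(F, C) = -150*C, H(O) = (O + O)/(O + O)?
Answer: -533858/405343 ≈ -1.3171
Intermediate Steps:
H(O) = 1 (H(O) = (2*O)/((2*O)) = (2*O)*(1/(2*O)) = 1)
(490957 + (H(-364) - s(-54, 286)))/(-124142 - 281201) = (490957 + (1 - (-150)*286))/(-124142 - 281201) = (490957 + (1 - 1*(-42900)))/(-405343) = (490957 + (1 + 42900))*(-1/405343) = (490957 + 42901)*(-1/405343) = 533858*(-1/405343) = -533858/405343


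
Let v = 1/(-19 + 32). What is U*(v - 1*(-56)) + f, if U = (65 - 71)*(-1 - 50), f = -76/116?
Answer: 6468899/377 ≈ 17159.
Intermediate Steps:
v = 1/13 ≈ 0.076923
f = -19/29 (f = -76*1/116 = -19/29 ≈ -0.65517)
U = 306 (U = -6*(-51) = 306)
U*(v - 1*(-56)) + f = 306*(1/13 - 1*(-56)) - 19/29 = 306*(1/13 + 56) - 19/29 = 306*(729/13) - 19/29 = 223074/13 - 19/29 = 6468899/377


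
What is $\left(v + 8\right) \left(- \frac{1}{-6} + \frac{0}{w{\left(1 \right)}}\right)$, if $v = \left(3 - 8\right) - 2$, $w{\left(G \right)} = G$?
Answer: $\frac{1}{6} \approx 0.16667$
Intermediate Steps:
$v = -7$ ($v = \left(3 - 8\right) - 2 = -5 - 2 = -7$)
$\left(v + 8\right) \left(- \frac{1}{-6} + \frac{0}{w{\left(1 \right)}}\right) = \left(-7 + 8\right) \left(- \frac{1}{-6} + \frac{0}{1}\right) = 1 \left(\left(-1\right) \left(- \frac{1}{6}\right) + 0 \cdot 1\right) = 1 \left(\frac{1}{6} + 0\right) = 1 \cdot \frac{1}{6} = \frac{1}{6}$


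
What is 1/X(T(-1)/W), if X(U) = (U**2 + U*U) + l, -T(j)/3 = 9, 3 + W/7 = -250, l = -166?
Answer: -3136441/520647748 ≈ -0.0060241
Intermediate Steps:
W = -1771 (W = -21 + 7*(-250) = -21 - 1750 = -1771)
T(j) = -27 (T(j) = -3*9 = -27)
X(U) = -166 + 2*U**2 (X(U) = (U**2 + U*U) - 166 = (U**2 + U**2) - 166 = 2*U**2 - 166 = -166 + 2*U**2)
1/X(T(-1)/W) = 1/(-166 + 2*(-27/(-1771))**2) = 1/(-166 + 2*(-27*(-1/1771))**2) = 1/(-166 + 2*(27/1771)**2) = 1/(-166 + 2*(729/3136441)) = 1/(-166 + 1458/3136441) = 1/(-520647748/3136441) = -3136441/520647748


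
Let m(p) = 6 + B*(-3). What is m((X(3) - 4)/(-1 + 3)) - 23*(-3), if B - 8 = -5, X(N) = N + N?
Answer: 66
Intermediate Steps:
X(N) = 2*N
B = 3 (B = 8 - 5 = 3)
m(p) = -3 (m(p) = 6 + 3*(-3) = 6 - 9 = -3)
m((X(3) - 4)/(-1 + 3)) - 23*(-3) = -3 - 23*(-3) = -3 + 69 = 66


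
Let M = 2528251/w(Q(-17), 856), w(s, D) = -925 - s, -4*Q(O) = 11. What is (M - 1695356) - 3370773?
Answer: -18699062885/3689 ≈ -5.0689e+6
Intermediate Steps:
Q(O) = -11/4 (Q(O) = -1/4*11 = -11/4)
M = -10113004/3689 (M = 2528251/(-925 - 1*(-11/4)) = 2528251/(-925 + 11/4) = 2528251/(-3689/4) = 2528251*(-4/3689) = -10113004/3689 ≈ -2741.4)
(M - 1695356) - 3370773 = (-10113004/3689 - 1695356) - 3370773 = -6264281288/3689 - 3370773 = -18699062885/3689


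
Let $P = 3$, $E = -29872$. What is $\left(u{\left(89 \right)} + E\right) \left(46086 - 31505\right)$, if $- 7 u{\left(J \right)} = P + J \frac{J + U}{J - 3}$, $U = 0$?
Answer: $- \frac{37475509209}{86} \approx -4.3576 \cdot 10^{8}$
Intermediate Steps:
$u{\left(J \right)} = - \frac{3}{7} - \frac{J^{2}}{7 \left(-3 + J\right)}$ ($u{\left(J \right)} = - \frac{3 + J \frac{J + 0}{J - 3}}{7} = - \frac{3 + J \frac{J}{-3 + J}}{7} = - \frac{3 + \frac{J^{2}}{-3 + J}}{7} = - \frac{3}{7} - \frac{J^{2}}{7 \left(-3 + J\right)}$)
$\left(u{\left(89 \right)} + E\right) \left(46086 - 31505\right) = \left(\frac{9 - 89^{2} - 267}{7 \left(-3 + 89\right)} - 29872\right) \left(46086 - 31505\right) = \left(\frac{9 - 7921 - 267}{7 \cdot 86} - 29872\right) 14581 = \left(\frac{1}{7} \cdot \frac{1}{86} \left(9 - 7921 - 267\right) - 29872\right) 14581 = \left(\frac{1}{7} \cdot \frac{1}{86} \left(-8179\right) - 29872\right) 14581 = \left(- \frac{8179}{602} - 29872\right) 14581 = \left(- \frac{17991123}{602}\right) 14581 = - \frac{37475509209}{86}$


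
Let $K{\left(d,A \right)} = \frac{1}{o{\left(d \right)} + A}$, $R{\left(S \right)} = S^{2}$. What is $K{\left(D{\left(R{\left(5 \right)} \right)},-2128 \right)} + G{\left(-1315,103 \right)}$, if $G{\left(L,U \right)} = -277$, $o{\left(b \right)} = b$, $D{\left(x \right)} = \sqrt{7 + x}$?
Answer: $- \frac{78397227}{283022} - \frac{\sqrt{2}}{1132088} \approx -277.0$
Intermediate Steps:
$K{\left(d,A \right)} = \frac{1}{A + d}$ ($K{\left(d,A \right)} = \frac{1}{d + A} = \frac{1}{A + d}$)
$K{\left(D{\left(R{\left(5 \right)} \right)},-2128 \right)} + G{\left(-1315,103 \right)} = \frac{1}{-2128 + \sqrt{7 + 5^{2}}} - 277 = \frac{1}{-2128 + \sqrt{7 + 25}} - 277 = \frac{1}{-2128 + \sqrt{32}} - 277 = \frac{1}{-2128 + 4 \sqrt{2}} - 277 = -277 + \frac{1}{-2128 + 4 \sqrt{2}}$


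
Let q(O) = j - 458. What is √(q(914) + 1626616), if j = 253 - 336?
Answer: 45*√803 ≈ 1275.2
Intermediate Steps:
j = -83
q(O) = -541 (q(O) = -83 - 458 = -541)
√(q(914) + 1626616) = √(-541 + 1626616) = √1626075 = 45*√803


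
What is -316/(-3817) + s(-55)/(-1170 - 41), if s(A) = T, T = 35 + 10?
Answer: 210911/4622387 ≈ 0.045628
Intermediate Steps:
T = 45
s(A) = 45
-316/(-3817) + s(-55)/(-1170 - 41) = -316/(-3817) + 45/(-1170 - 41) = -316*(-1/3817) + 45/(-1211) = 316/3817 + 45*(-1/1211) = 316/3817 - 45/1211 = 210911/4622387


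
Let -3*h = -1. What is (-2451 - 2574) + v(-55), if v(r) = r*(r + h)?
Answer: -6055/3 ≈ -2018.3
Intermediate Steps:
h = 1/3 (h = -1/3*(-1) = 1/3 ≈ 0.33333)
v(r) = r*(1/3 + r) (v(r) = r*(r + 1/3) = r*(1/3 + r))
(-2451 - 2574) + v(-55) = (-2451 - 2574) - 55*(1/3 - 55) = -5025 - 55*(-164/3) = -5025 + 9020/3 = -6055/3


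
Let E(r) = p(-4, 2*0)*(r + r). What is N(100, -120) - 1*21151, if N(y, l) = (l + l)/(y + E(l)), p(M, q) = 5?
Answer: -1163293/55 ≈ -21151.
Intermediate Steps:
E(r) = 10*r (E(r) = 5*(r + r) = 5*(2*r) = 10*r)
N(y, l) = 2*l/(y + 10*l) (N(y, l) = (l + l)/(y + 10*l) = (2*l)/(y + 10*l) = 2*l/(y + 10*l))
N(100, -120) - 1*21151 = 2*(-120)/(100 + 10*(-120)) - 1*21151 = 2*(-120)/(100 - 1200) - 21151 = 2*(-120)/(-1100) - 21151 = 2*(-120)*(-1/1100) - 21151 = 12/55 - 21151 = -1163293/55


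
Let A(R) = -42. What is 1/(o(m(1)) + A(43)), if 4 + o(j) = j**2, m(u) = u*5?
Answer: -1/21 ≈ -0.047619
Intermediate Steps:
m(u) = 5*u
o(j) = -4 + j**2
1/(o(m(1)) + A(43)) = 1/((-4 + (5*1)**2) - 42) = 1/((-4 + 5**2) - 42) = 1/((-4 + 25) - 42) = 1/(21 - 42) = 1/(-21) = -1/21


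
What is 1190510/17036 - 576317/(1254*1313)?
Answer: 243794869951/3506226009 ≈ 69.532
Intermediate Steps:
1190510/17036 - 576317/(1254*1313) = 1190510*(1/17036) - 576317/1646502 = 595255/8518 - 576317*1/1646502 = 595255/8518 - 576317/1646502 = 243794869951/3506226009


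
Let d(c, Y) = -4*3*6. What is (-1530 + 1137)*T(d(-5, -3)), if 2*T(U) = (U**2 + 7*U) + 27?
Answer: -1849851/2 ≈ -9.2493e+5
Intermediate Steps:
d(c, Y) = -72 (d(c, Y) = -12*6 = -72)
T(U) = 27/2 + U**2/2 + 7*U/2 (T(U) = ((U**2 + 7*U) + 27)/2 = (27 + U**2 + 7*U)/2 = 27/2 + U**2/2 + 7*U/2)
(-1530 + 1137)*T(d(-5, -3)) = (-1530 + 1137)*(27/2 + (1/2)*(-72)**2 + (7/2)*(-72)) = -393*(27/2 + (1/2)*5184 - 252) = -393*(27/2 + 2592 - 252) = -393*4707/2 = -1849851/2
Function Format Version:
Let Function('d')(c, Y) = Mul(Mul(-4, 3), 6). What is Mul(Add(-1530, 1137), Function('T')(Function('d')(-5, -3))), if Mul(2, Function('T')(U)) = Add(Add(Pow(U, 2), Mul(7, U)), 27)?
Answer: Rational(-1849851, 2) ≈ -9.2493e+5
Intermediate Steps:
Function('d')(c, Y) = -72 (Function('d')(c, Y) = Mul(-12, 6) = -72)
Function('T')(U) = Add(Rational(27, 2), Mul(Rational(1, 2), Pow(U, 2)), Mul(Rational(7, 2), U)) (Function('T')(U) = Mul(Rational(1, 2), Add(Add(Pow(U, 2), Mul(7, U)), 27)) = Mul(Rational(1, 2), Add(27, Pow(U, 2), Mul(7, U))) = Add(Rational(27, 2), Mul(Rational(1, 2), Pow(U, 2)), Mul(Rational(7, 2), U)))
Mul(Add(-1530, 1137), Function('T')(Function('d')(-5, -3))) = Mul(Add(-1530, 1137), Add(Rational(27, 2), Mul(Rational(1, 2), Pow(-72, 2)), Mul(Rational(7, 2), -72))) = Mul(-393, Add(Rational(27, 2), Mul(Rational(1, 2), 5184), -252)) = Mul(-393, Add(Rational(27, 2), 2592, -252)) = Mul(-393, Rational(4707, 2)) = Rational(-1849851, 2)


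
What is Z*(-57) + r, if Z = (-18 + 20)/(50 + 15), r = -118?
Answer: -7784/65 ≈ -119.75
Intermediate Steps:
Z = 2/65 ≈ 0.030769
Z*(-57) + r = (2/65)*(-57) - 118 = -114/65 - 118 = -7784/65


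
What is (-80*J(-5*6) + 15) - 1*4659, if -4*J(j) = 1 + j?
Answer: -5224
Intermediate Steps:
J(j) = -1/4 - j/4 (J(j) = -(1 + j)/4 = -1/4 - j/4)
(-80*J(-5*6) + 15) - 1*4659 = (-80*(-1/4 - (-5)*6/4) + 15) - 1*4659 = (-80*(-1/4 - 1/4*(-30)) + 15) - 4659 = (-80*(-1/4 + 15/2) + 15) - 4659 = (-80*29/4 + 15) - 4659 = (-580 + 15) - 4659 = -565 - 4659 = -5224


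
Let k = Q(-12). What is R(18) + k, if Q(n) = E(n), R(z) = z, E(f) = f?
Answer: 6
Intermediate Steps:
Q(n) = n
k = -12
R(18) + k = 18 - 12 = 6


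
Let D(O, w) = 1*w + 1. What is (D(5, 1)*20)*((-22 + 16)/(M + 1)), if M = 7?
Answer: -30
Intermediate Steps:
D(O, w) = 1 + w (D(O, w) = w + 1 = 1 + w)
(D(5, 1)*20)*((-22 + 16)/(M + 1)) = ((1 + 1)*20)*((-22 + 16)/(7 + 1)) = (2*20)*(-6/8) = 40*(-6*⅛) = 40*(-¾) = -30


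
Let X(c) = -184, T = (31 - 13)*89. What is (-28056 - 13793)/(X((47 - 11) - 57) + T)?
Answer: -41849/1418 ≈ -29.513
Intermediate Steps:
T = 1602 (T = 18*89 = 1602)
(-28056 - 13793)/(X((47 - 11) - 57) + T) = (-28056 - 13793)/(-184 + 1602) = -41849/1418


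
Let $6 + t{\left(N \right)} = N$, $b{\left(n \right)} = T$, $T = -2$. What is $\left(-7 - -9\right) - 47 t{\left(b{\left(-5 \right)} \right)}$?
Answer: $378$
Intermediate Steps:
$b{\left(n \right)} = -2$
$t{\left(N \right)} = -6 + N$
$\left(-7 - -9\right) - 47 t{\left(b{\left(-5 \right)} \right)} = \left(-7 - -9\right) - 47 \left(-6 - 2\right) = \left(-7 + 9\right) - -376 = 2 + 376 = 378$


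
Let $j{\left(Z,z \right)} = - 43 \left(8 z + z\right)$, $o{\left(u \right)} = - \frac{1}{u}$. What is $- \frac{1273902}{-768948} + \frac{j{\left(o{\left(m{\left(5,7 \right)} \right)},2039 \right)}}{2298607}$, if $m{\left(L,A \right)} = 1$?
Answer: $\frac{386904761725}{294584875906} \approx 1.3134$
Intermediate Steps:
$j{\left(Z,z \right)} = - 387 z$ ($j{\left(Z,z \right)} = - 43 \cdot 9 z = - 387 z$)
$- \frac{1273902}{-768948} + \frac{j{\left(o{\left(m{\left(5,7 \right)} \right)},2039 \right)}}{2298607} = - \frac{1273902}{-768948} + \frac{\left(-387\right) 2039}{2298607} = \left(-1273902\right) \left(- \frac{1}{768948}\right) - \frac{789093}{2298607} = \frac{212317}{128158} - \frac{789093}{2298607} = \frac{386904761725}{294584875906}$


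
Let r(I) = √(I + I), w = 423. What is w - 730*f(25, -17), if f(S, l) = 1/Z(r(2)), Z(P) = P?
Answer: 58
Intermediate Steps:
r(I) = √2*√I (r(I) = √(2*I) = √2*√I)
f(S, l) = ½ (f(S, l) = 1/(√2*√2) = 1/2 = ½)
w - 730*f(25, -17) = 423 - 730*½ = 423 - 365 = 58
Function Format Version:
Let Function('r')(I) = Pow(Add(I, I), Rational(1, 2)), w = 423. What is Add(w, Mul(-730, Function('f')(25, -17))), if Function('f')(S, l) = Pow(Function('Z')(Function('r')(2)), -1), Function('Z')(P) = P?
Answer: 58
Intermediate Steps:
Function('r')(I) = Mul(Pow(2, Rational(1, 2)), Pow(I, Rational(1, 2))) (Function('r')(I) = Pow(Mul(2, I), Rational(1, 2)) = Mul(Pow(2, Rational(1, 2)), Pow(I, Rational(1, 2))))
Function('f')(S, l) = Rational(1, 2) (Function('f')(S, l) = Pow(Mul(Pow(2, Rational(1, 2)), Pow(2, Rational(1, 2))), -1) = Pow(2, -1) = Rational(1, 2))
Add(w, Mul(-730, Function('f')(25, -17))) = Add(423, Mul(-730, Rational(1, 2))) = Add(423, -365) = 58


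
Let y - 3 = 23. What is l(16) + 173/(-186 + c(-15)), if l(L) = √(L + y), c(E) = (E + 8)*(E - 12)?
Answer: 173/3 + √42 ≈ 64.147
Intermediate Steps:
y = 26 (y = 3 + 23 = 26)
c(E) = (-12 + E)*(8 + E) (c(E) = (8 + E)*(-12 + E) = (-12 + E)*(8 + E))
l(L) = √(26 + L) (l(L) = √(L + 26) = √(26 + L))
l(16) + 173/(-186 + c(-15)) = √(26 + 16) + 173/(-186 + (-96 + (-15)² - 4*(-15))) = √42 + 173/(-186 + (-96 + 225 + 60)) = √42 + 173/(-186 + 189) = √42 + 173/3 = 173/3 + √42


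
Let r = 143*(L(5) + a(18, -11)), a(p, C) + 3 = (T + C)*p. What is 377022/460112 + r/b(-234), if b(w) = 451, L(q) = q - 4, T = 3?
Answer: -428917337/9432296 ≈ -45.473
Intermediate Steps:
a(p, C) = -3 + p*(3 + C) (a(p, C) = -3 + (3 + C)*p = -3 + p*(3 + C))
L(q) = -4 + q
r = -20878 (r = 143*((-4 + 5) + (-3 + 3*18 - 11*18)) = 143*(1 + (-3 + 54 - 198)) = 143*(1 - 147) = 143*(-146) = -20878)
377022/460112 + r/b(-234) = 377022/460112 - 20878/451 = 377022*(1/460112) - 20878*1/451 = 188511/230056 - 1898/41 = -428917337/9432296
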